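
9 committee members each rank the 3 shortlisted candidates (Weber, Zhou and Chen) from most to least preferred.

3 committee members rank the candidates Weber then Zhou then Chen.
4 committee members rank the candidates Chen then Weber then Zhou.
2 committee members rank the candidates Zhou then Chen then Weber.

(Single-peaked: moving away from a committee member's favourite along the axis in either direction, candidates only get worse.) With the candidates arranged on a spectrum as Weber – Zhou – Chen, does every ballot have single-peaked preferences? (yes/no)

Axis positions: Weber=1, Zhou=2, Chen=3.
Cluster 1 (peak Weber at position 1): ranking walks positions 1-2-3, expanding outward from the peak — single-peaked.
Cluster 2: ranking walks positions 3-1-2; Weber is ranked above Zhou even though Zhou lies between Weber and the peak Chen on the axis — preferences dip and rise again. Not single-peaked.
Cluster 3 (peak Zhou at position 2): ranking walks positions 2-3-1, expanding outward from the peak — single-peaked.
Cluster 2 violates single-peakedness, so the profile is not single-peaked on this axis.

no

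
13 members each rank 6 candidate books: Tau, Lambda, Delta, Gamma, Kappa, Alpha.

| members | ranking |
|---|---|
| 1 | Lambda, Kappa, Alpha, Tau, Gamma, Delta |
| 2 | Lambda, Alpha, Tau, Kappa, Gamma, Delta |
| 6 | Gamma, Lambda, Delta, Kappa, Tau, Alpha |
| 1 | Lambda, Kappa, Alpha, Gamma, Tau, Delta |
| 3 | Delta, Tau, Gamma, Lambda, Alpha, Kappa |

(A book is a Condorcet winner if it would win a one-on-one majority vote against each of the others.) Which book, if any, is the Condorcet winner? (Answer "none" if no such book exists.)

Check each pair by majority over 13 ballots:
Tau vs Lambda: Lambda, 10–3.
Tau vs Delta: Delta, 9–4.
Tau vs Gamma: Gamma wins 7–6.
Tau vs Kappa: Kappa, 8–5.
Tau vs Alpha: Tau, 9–4.
Lambda vs Delta: Lambda, 10–3.
Lambda vs Gamma: Gamma wins 9–4.
Lambda vs Kappa: Lambda, 13–0.
Lambda vs Alpha: Lambda, 13–0.
Delta vs Gamma: Gamma, 10–3.
Delta vs Kappa: Delta wins 9–4.
Delta–Alpha: Delta 9–4.
Gamma vs Kappa: Gamma, 9–4.
Gamma vs Alpha: Gamma wins 9–4.
Kappa vs Alpha: Kappa wins 8–5.
Only Gamma has no losses; Gamma is the Condorcet winner.

Gamma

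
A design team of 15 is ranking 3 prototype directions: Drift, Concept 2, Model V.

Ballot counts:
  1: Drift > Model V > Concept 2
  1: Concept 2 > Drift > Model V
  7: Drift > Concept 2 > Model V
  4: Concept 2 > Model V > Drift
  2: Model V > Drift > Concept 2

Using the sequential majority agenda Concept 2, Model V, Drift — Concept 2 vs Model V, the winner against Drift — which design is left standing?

Drift

Round 1: Concept 2 vs Model V — 12–3, Concept 2 advances.
Round 2: Concept 2 vs Drift — 5–10, Drift advances.
Drift survives the agenda.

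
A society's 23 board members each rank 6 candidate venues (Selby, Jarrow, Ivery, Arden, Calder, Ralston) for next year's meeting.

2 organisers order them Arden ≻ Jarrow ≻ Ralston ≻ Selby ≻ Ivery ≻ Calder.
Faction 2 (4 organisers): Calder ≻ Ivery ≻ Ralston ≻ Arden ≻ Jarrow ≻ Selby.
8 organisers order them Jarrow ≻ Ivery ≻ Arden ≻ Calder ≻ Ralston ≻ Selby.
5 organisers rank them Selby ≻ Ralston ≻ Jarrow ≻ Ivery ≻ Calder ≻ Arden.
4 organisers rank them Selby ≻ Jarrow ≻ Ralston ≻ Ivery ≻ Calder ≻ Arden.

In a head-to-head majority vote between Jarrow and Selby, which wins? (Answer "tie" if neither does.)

Jarrow

Ballots ranking Jarrow above Selby: 2 + 4 + 8 = 14.
Ballots ranking Selby above Jarrow: 23 − 14 = 9.
Jarrow wins the head-to-head 14–9.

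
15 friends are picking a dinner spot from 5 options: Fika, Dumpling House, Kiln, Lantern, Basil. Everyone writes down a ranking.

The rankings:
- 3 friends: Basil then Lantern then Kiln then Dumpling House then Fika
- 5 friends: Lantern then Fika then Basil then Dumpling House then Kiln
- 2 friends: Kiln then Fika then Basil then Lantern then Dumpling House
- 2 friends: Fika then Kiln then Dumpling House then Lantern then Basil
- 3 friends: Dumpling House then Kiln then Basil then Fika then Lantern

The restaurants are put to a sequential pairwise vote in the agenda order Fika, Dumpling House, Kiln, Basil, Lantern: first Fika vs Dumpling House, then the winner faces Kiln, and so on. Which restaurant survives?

Basil

Round 1: Fika vs Dumpling House — 9–6, Fika advances.
Round 2: Fika vs Kiln — 7–8, Kiln advances.
Round 3: Kiln vs Basil — 7–8, Basil advances.
Round 4: Basil vs Lantern — 8–7, Basil advances.
The agenda winner is Basil.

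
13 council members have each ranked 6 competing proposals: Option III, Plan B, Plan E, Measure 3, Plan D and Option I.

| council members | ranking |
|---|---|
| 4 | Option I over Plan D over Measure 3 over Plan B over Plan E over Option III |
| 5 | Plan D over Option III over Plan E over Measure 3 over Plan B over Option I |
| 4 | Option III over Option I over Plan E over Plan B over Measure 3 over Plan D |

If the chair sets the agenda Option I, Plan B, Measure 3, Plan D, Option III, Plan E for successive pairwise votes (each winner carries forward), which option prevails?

Round 1: Option I vs Plan B — 8–5, Option I advances.
Round 2: Option I vs Measure 3 — 8–5, Option I advances.
Round 3: Option I vs Plan D — 8–5, Option I advances.
Round 4: Option I vs Option III — 4–9, Option III advances.
Round 5: Option III vs Plan E — 9–4, Option III advances.
The agenda winner is Option III.

Option III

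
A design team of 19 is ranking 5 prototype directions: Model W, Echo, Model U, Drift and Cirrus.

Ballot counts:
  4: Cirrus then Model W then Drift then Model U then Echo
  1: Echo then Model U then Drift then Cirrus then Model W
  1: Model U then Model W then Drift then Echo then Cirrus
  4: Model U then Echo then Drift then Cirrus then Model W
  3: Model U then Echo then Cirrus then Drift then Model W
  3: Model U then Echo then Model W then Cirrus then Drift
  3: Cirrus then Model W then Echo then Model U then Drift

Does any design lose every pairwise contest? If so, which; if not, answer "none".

Drift

Head-to-head results (19 engineers):
Model W vs Echo: Model W is ranked higher on 4+1+3 = 8 ballots, Echo on 11. Echo wins 11–8.
Model W vs Model U: Model U wins 12–7.
Model W vs Drift: 11 to 8, Model W.
Model W vs Cirrus: 4 to 15, Cirrus.
Echo vs Model U: Echo is ranked higher on 1+3 = 4 ballots, Model U on 15. Model U wins 15–4.
Echo–Drift: Echo 14–5.
Echo vs Cirrus: Echo, 12–7.
Model U–Drift: Model U 15–4.
Model U vs Cirrus: 12 to 7, Model U.
Drift vs Cirrus: Cirrus wins 13–6.
Only Drift has no wins; Drift is the Condorcet loser.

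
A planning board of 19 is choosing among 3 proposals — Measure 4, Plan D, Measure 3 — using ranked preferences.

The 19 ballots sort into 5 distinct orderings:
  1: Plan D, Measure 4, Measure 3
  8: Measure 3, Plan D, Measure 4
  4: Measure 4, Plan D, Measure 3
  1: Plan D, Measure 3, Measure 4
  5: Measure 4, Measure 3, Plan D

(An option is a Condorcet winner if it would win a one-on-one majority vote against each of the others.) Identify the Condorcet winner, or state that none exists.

Head-to-head results (19 council members):
Measure 4–Plan D: Plan D 10–9.
Measure 4 vs Measure 3: Measure 4 wins 10–9.
Plan D vs Measure 3: Measure 3 wins 13–6.
No option is unbeaten: Measure 4 loses to Plan D; Plan D loses to Measure 3; Measure 3 loses to Measure 4. In particular Measure 4 → Measure 3 → Plan D → Measure 4 is a majority cycle — no Condorcet winner exists.

none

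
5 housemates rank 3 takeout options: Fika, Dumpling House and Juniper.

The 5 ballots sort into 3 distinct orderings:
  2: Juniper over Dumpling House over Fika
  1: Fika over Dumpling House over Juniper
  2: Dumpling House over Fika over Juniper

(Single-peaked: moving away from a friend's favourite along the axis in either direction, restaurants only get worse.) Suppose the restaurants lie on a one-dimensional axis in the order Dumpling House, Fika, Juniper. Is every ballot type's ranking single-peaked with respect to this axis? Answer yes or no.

no

Axis positions: Dumpling House=1, Fika=2, Juniper=3.
Ballot type 1: ranking walks positions 3-1-2; Dumpling House is ranked above Fika even though Fika lies between Dumpling House and the peak Juniper on the axis — preferences dip and rise again. Not single-peaked.
Ballot type 2 (peak Fika at position 2): ranking walks positions 2-1-3, expanding outward from the peak — single-peaked.
Ballot type 3 (peak Dumpling House at position 1): ranking walks positions 1-2-3, expanding outward from the peak — single-peaked.
Ballot type 1 violates single-peakedness, so the profile is not single-peaked on this axis.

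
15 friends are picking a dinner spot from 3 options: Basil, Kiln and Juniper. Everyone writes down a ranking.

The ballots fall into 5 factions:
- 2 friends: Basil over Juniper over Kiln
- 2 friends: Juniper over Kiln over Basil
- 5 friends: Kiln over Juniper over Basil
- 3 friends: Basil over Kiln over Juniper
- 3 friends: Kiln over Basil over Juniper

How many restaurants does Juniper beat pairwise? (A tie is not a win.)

0

Juniper against each rival (15 friends):
Juniper vs Basil: Basil, 8–7.
Juniper vs Kiln: Juniper is ranked higher on 2+2 = 4 ballots, Kiln on 11. Kiln wins 11–4.
Juniper beats no one; loses to Basil, Kiln — 0 pairwise wins.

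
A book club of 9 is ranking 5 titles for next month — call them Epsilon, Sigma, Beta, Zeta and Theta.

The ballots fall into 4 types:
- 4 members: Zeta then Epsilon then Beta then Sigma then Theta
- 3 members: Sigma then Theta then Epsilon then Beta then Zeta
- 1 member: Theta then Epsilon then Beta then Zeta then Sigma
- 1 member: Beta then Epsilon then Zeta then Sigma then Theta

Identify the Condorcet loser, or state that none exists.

Head-to-head results (9 members):
Epsilon vs Sigma: 4+1+1 = 6 for Epsilon, 3 for Sigma — Epsilon by 6–3.
Epsilon vs Beta: Epsilon wins 8–1.
Epsilon vs Zeta: Epsilon wins 5–4.
Epsilon vs Theta: Epsilon wins 5–4.
Sigma vs Beta: Sigma preferred on 3 ballots; Beta wins 6–3.
Sigma vs Zeta: Zeta, 6–3.
Sigma vs Theta: 4+3+1 = 8 for Sigma, 1 for Theta — Sigma by 8–1.
Beta vs Zeta: Beta preferred on 3+1+1 = 5 ballots; Beta wins 5–4.
Beta–Theta: Beta 5–4.
Zeta–Theta: Zeta 5–4.
Theta loses to every other book — it is the Condorcet loser.

Theta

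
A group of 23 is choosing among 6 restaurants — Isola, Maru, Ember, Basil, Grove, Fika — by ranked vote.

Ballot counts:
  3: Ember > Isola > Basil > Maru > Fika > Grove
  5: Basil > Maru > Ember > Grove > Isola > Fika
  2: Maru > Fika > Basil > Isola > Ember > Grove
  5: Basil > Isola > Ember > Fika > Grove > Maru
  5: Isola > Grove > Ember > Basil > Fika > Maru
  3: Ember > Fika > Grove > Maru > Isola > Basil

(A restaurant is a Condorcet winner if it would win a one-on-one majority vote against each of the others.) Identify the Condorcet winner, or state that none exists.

Basil

Head-to-head results (23 friends):
Isola vs Maru: Isola is ranked higher on 3+5+5 = 13 ballots, Maru on 10. Isola wins 13–10.
Isola vs Ember: 2+5+5 = 12 for Isola, 11 for Ember — Isola by 12–11.
Isola–Basil: Basil 12–11.
Isola vs Grove: Isola wins 15–8.
Isola vs Fika: Isola preferred on 3+5+5+5 = 18 ballots; Isola wins 18–5.
Maru vs Ember: Ember wins 16–7.
Maru vs Basil: Maru preferred on 2+3 = 5 ballots; Basil wins 18–5.
Maru vs Grove: 10 to 13, Grove.
Maru vs Fika: Fika, 13–10.
Ember vs Basil: Ember preferred on 3+5+3 = 11 ballots; Basil wins 12–11.
Ember–Grove: Ember 18–5.
Ember–Fika: Ember 21–2.
Basil vs Grove: Basil wins 15–8.
Basil vs Fika: 18 to 5, Basil.
Grove vs Fika: 10 to 13, Fika.
Only Basil has no losses; Basil is the Condorcet winner.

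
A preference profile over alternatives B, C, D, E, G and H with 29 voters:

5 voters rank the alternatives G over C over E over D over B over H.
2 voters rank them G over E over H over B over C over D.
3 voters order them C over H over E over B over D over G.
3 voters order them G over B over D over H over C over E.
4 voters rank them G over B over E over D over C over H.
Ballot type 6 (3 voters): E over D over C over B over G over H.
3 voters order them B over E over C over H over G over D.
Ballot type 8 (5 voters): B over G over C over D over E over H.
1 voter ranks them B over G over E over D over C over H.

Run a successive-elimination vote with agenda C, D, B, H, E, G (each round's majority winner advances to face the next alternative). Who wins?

Round 1: C vs D — 18–11, C advances.
Round 2: C vs B — 11–18, B advances.
Round 3: B vs H — 24–5, B advances.
Round 4: B vs E — 16–13, B advances.
Round 5: B vs G — 15–14, B advances.
B survives the agenda.

B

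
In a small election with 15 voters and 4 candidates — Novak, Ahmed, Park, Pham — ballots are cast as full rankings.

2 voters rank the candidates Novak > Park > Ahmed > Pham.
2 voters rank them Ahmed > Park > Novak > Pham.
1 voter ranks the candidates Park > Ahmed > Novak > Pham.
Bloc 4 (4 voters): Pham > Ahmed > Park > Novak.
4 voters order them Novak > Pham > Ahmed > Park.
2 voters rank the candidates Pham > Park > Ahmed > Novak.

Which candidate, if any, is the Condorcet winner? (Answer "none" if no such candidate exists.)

Check each pair by majority over 15 ballots:
Novak vs Ahmed: Ahmed wins 9–6.
Novak vs Park: Park wins 9–6.
Novak vs Pham: Novak wins 9–6.
Ahmed vs Park: Ahmed, 10–5.
Ahmed vs Pham: Pham, 10–5.
Park vs Pham: Pham, 10–5.
Every candidate loses at least once (Novak loses to Ahmed; Ahmed loses to Pham; Park loses to Ahmed; Pham loses to Novak). The majority relation contains the cycle Novak > Pham > Ahmed > Novak, so there is no Condorcet winner.

none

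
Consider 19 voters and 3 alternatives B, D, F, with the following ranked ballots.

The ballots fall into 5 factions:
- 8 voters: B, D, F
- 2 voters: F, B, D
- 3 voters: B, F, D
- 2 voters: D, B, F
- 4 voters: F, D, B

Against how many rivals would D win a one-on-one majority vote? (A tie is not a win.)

D against each rival (19 voters):
D vs B: D is ranked higher on 2+4 = 6 ballots, B on 13. B wins 13–6.
D–F: D 10–9.
D beats F; loses to B — 1 pairwise win.

1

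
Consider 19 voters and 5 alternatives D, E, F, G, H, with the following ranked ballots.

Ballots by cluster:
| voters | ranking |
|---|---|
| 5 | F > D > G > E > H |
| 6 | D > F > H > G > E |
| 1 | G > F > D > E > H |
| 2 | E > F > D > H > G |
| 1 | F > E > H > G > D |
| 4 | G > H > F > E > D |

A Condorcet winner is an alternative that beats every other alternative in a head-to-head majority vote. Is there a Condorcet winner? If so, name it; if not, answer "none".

F

Pairwise majorities:
D vs E: D, 12–7.
D vs F: F wins 13–6.
D vs G: D wins 13–6.
D vs H: 5+6+1+2 = 14 for D, 5 for H — D by 14–5.
E vs F: F wins 17–2.
E vs G: G, 16–3.
E vs H: H, 10–9.
F vs G: F preferred on 5+6+2+1 = 14 ballots; F wins 14–5.
F vs H: F preferred on 5+6+1+2+1 = 15 ballots; F wins 15–4.
G–H: G 10–9.
F defeats every rival head-to-head and is the Condorcet winner.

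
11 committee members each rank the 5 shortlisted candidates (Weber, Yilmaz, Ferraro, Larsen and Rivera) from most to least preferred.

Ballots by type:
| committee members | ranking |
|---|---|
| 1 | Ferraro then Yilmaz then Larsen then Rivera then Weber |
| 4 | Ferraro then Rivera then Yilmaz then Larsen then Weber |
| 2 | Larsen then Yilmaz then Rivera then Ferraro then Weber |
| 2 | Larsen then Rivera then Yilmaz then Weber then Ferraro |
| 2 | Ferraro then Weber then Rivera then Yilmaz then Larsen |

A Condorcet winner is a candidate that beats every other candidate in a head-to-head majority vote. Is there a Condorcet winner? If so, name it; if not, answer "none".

Head-to-head results (11 committee members):
Weber vs Yilmaz: Yilmaz, 9–2.
Weber vs Ferraro: Ferraro wins 9–2.
Weber–Larsen: Larsen 9–2.
Weber–Rivera: Rivera 9–2.
Yilmaz–Ferraro: Ferraro 7–4.
Yilmaz vs Larsen: Yilmaz wins 7–4.
Yilmaz vs Rivera: Rivera wins 8–3.
Ferraro–Larsen: Ferraro 7–4.
Ferraro–Rivera: Ferraro 7–4.
Larsen–Rivera: Rivera 6–5.
Ferraro wins every pairwise contest, so Ferraro is the Condorcet winner.

Ferraro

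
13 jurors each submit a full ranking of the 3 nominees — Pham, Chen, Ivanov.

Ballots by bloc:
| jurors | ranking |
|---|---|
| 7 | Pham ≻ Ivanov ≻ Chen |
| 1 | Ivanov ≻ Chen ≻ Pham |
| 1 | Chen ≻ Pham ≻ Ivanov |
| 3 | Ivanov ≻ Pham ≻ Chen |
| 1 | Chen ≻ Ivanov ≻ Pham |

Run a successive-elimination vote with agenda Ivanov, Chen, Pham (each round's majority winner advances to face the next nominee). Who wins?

Pham

Round 1: Ivanov vs Chen — 11–2, Ivanov advances.
Round 2: Ivanov vs Pham — 5–8, Pham advances.
The agenda winner is Pham.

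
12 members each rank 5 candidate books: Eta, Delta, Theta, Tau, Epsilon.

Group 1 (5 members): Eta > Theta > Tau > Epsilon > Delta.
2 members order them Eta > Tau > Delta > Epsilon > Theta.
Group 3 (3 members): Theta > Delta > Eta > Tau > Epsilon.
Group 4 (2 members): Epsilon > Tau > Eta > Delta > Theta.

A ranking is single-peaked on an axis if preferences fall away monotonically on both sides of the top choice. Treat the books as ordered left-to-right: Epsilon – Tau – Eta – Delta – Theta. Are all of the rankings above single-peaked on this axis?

Axis positions: Epsilon=1, Tau=2, Eta=3, Delta=4, Theta=5.
Group 1: ranking walks positions 3-5-2-1-4; Theta is ranked above Delta even though Delta lies between Theta and the peak Eta on the axis — preferences dip and rise again. Not single-peaked.
Group 2 (peak Eta at position 3): ranking walks positions 3-2-4-1-5, expanding outward from the peak — single-peaked.
Group 3 (peak Theta at position 5): ranking walks positions 5-4-3-2-1, expanding outward from the peak — single-peaked.
Group 4 (peak Epsilon at position 1): ranking walks positions 1-2-3-4-5, expanding outward from the peak — single-peaked.
Group 1 violates single-peakedness, so the profile is not single-peaked on this axis.

no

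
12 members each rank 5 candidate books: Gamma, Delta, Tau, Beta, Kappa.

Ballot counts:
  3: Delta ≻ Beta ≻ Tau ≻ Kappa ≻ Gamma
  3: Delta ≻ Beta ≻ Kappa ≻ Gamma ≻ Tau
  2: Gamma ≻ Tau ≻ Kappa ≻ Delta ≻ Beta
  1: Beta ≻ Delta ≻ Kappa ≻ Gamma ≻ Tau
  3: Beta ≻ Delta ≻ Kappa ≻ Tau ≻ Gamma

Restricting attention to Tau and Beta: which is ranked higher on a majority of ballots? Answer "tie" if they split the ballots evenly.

Beta

Ballots ranking Tau above Beta: 2.
Ballots ranking Beta above Tau: 12 − 2 = 10.
Beta wins the head-to-head 10–2.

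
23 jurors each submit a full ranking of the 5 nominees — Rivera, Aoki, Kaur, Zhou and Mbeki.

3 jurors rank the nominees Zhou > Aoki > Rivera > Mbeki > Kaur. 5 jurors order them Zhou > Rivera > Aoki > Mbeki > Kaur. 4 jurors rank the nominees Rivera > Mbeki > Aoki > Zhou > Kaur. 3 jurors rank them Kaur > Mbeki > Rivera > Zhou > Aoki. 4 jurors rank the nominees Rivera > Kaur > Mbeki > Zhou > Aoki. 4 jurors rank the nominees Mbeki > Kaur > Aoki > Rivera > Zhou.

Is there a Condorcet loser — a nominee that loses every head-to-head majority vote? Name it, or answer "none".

Kaur

Pairwise majorities:
Rivera vs Aoki: Rivera, 16–7.
Rivera vs Kaur: Rivera wins 16–7.
Rivera vs Zhou: Rivera, 15–8.
Rivera vs Mbeki: Rivera, 16–7.
Aoki vs Kaur: Aoki wins 12–11.
Aoki vs Zhou: 8 to 15, Zhou.
Aoki vs Mbeki: Mbeki wins 15–8.
Kaur vs Zhou: Zhou wins 12–11.
Kaur–Mbeki: Mbeki 16–7.
Zhou vs Mbeki: 3+5 = 8 for Zhou, 15 for Mbeki — Mbeki by 15–8.
Kaur loses to every other nominee — it is the Condorcet loser.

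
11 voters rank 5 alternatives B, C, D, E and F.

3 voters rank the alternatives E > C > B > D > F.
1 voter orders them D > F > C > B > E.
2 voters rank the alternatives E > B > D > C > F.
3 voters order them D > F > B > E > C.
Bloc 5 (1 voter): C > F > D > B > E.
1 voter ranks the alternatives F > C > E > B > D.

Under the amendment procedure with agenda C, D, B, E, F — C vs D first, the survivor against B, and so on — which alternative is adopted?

Round 1: C vs D — 5–6, D advances.
Round 2: D vs B — 5–6, B advances.
Round 3: B vs E — 5–6, E advances.
Round 4: E vs F — 5–6, F advances.
F survives the agenda.

F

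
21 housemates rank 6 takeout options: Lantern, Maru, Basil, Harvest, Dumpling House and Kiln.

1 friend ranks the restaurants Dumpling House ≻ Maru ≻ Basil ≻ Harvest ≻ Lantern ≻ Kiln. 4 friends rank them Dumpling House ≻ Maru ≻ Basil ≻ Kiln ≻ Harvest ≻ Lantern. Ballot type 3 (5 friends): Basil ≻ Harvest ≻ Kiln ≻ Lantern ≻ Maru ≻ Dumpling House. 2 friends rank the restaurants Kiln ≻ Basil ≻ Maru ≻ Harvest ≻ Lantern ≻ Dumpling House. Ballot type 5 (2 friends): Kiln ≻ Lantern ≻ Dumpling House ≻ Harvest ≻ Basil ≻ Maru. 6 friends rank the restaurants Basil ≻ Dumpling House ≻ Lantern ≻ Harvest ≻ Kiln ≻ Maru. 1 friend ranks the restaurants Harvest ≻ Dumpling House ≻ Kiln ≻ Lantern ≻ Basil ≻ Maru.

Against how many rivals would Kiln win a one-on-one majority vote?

Kiln against each rival (21 friends):
Kiln vs Lantern: Kiln wins 14–7.
Kiln vs Maru: 5+2+2+6+1 = 16 for Kiln, 5 for Maru — Kiln by 16–5.
Kiln vs Basil: Basil, 16–5.
Kiln vs Harvest: 4+2+2 = 8 for Kiln, 13 for Harvest — Harvest by 13–8.
Kiln vs Dumpling House: Dumpling House, 12–9.
Kiln beats Lantern, Maru; loses to Basil, Harvest, Dumpling House — 2 pairwise wins.

2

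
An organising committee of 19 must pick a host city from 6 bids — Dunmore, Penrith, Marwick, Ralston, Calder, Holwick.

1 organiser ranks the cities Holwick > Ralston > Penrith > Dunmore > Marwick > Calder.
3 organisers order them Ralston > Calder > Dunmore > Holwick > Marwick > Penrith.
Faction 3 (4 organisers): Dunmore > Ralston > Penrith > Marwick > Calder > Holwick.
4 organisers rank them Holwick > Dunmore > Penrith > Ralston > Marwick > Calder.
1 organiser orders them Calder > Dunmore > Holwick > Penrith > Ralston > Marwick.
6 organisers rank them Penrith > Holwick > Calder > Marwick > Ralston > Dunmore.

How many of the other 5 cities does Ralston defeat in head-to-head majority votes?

3

Ralston against each rival (19 organisers):
Ralston vs Dunmore: Ralston is ranked higher on 1+3+6 = 10 ballots, Dunmore on 9. Ralston wins 10–9.
Ralston vs Penrith: Ralston is ranked higher on 1+3+4 = 8 ballots, Penrith on 11. Penrith wins 11–8.
Ralston vs Marwick: 1+3+4+4+1 = 13 for Ralston, 6 for Marwick — Ralston by 13–6.
Ralston vs Calder: 12 to 7, Ralston.
Ralston–Holwick: Holwick 12–7.
Ralston beats Dunmore, Marwick, Calder; loses to Penrith, Holwick — 3 pairwise wins.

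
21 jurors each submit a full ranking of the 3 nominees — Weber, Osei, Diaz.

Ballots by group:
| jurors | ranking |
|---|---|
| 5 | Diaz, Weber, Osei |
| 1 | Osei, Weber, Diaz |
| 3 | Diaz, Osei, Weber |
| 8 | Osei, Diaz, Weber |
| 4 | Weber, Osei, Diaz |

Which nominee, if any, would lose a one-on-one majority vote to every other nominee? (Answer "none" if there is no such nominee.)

Head-to-head results (21 jurors):
Weber vs Osei: Osei wins 12–9.
Weber vs Diaz: Weber preferred on 1+4 = 5 ballots; Diaz wins 16–5.
Osei vs Diaz: Osei wins 13–8.
Only Weber has no wins; Weber is the Condorcet loser.

Weber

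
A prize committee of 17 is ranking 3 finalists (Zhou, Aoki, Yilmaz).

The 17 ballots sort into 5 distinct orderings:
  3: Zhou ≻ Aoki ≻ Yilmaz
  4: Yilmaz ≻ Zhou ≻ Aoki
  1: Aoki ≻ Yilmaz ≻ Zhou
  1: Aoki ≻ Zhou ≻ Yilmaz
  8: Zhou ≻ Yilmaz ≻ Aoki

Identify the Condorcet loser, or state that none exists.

Aoki

Pairwise majorities:
Zhou–Aoki: Zhou 15–2.
Zhou–Yilmaz: Zhou 12–5.
Aoki vs Yilmaz: Yilmaz, 12–5.
Aoki loses to every other nominee — it is the Condorcet loser.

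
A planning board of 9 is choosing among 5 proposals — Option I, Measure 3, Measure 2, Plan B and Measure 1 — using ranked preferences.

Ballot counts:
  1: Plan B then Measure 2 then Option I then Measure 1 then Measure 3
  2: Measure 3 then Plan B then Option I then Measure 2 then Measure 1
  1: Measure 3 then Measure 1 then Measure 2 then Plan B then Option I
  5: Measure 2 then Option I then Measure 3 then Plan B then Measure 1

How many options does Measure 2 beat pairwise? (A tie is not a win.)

4

Measure 2 against each rival (9 council members):
Measure 2 vs Option I: Measure 2 preferred on 1+1+5 = 7 ballots; Measure 2 wins 7–2.
Measure 2–Measure 3: Measure 2 6–3.
Measure 2–Plan B: Measure 2 6–3.
Measure 2 vs Measure 1: Measure 2 preferred on 1+2+5 = 8 ballots; Measure 2 wins 8–1.
Measure 2 beats Option I, Measure 3, Plan B, Measure 1 — 4 pairwise wins.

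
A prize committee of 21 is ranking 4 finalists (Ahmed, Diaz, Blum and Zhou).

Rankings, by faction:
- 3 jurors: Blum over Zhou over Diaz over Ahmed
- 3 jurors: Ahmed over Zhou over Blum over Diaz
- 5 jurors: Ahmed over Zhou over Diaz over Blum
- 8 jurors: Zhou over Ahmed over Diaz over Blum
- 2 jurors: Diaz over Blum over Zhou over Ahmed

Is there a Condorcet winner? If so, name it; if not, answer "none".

Check each pair by majority over 21 ballots:
Ahmed vs Diaz: Ahmed, 16–5.
Ahmed vs Blum: 16 to 5, Ahmed.
Ahmed vs Zhou: Zhou, 13–8.
Diaz vs Blum: Diaz wins 15–6.
Diaz vs Zhou: 2 to 19, Zhou.
Blum vs Zhou: 5 to 16, Zhou.
Zhou defeats every rival head-to-head and is the Condorcet winner.

Zhou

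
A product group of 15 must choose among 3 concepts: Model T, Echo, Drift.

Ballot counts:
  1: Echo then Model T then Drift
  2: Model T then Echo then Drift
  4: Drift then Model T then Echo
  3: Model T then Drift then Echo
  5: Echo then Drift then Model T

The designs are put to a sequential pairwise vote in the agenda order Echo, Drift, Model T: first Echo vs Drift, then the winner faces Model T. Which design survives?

Round 1: Echo vs Drift — 8–7, Echo advances.
Round 2: Echo vs Model T — 6–9, Model T advances.
Model T survives the agenda.

Model T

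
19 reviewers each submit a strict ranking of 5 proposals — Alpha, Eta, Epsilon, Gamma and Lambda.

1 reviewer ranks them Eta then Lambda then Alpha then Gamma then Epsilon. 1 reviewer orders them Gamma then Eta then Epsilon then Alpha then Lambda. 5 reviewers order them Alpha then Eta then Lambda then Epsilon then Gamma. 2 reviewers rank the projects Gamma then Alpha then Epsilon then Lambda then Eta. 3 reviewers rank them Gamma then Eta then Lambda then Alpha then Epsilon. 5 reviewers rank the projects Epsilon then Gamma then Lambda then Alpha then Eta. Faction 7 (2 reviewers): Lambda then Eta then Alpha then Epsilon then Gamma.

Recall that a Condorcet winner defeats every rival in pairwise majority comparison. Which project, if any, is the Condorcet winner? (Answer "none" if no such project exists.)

none

Check each pair by majority over 19 ballots:
Alpha vs Eta: Alpha wins 12–7.
Alpha vs Epsilon: Alpha wins 13–6.
Alpha vs Gamma: Gamma wins 11–8.
Alpha vs Lambda: Lambda, 11–8.
Eta–Epsilon: Eta 12–7.
Eta vs Gamma: Gamma wins 11–8.
Eta vs Lambda: Eta, 10–9.
Epsilon vs Gamma: Epsilon wins 12–7.
Epsilon vs Lambda: Lambda wins 11–8.
Gamma vs Lambda: Gamma, 11–8.
No project is unbeaten: Alpha loses to Gamma; Eta loses to Alpha; Epsilon loses to Alpha; Gamma loses to Epsilon; Lambda loses to Eta. In particular Alpha beats Eta beats Lambda beats Alpha is a majority cycle — no Condorcet winner exists.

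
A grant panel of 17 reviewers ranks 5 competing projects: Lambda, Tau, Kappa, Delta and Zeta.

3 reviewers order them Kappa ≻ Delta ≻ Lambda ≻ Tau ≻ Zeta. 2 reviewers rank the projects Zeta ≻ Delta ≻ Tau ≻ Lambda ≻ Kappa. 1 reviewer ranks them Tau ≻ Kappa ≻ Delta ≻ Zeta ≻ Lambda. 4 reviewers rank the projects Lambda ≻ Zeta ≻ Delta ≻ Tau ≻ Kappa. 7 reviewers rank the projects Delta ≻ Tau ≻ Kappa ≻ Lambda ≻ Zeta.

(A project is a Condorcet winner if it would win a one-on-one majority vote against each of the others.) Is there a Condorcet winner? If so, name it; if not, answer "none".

Delta

Head-to-head results (17 reviewers):
Lambda vs Tau: 3+4 = 7 for Lambda, 10 for Tau — Tau by 10–7.
Lambda–Kappa: Kappa 11–6.
Lambda vs Delta: Lambda preferred on 4 ballots; Delta wins 13–4.
Lambda vs Zeta: Lambda wins 14–3.
Tau vs Kappa: Tau preferred on 2+1+4+7 = 14 ballots; Tau wins 14–3.
Tau vs Delta: 1 to 16, Delta.
Tau vs Zeta: Tau, 11–6.
Kappa–Delta: Delta 13–4.
Kappa vs Zeta: Kappa preferred on 3+1+7 = 11 ballots; Kappa wins 11–6.
Delta vs Zeta: Delta wins 11–6.
Delta beats each of Lambda, Tau, Kappa, Zeta — Delta is the Condorcet winner.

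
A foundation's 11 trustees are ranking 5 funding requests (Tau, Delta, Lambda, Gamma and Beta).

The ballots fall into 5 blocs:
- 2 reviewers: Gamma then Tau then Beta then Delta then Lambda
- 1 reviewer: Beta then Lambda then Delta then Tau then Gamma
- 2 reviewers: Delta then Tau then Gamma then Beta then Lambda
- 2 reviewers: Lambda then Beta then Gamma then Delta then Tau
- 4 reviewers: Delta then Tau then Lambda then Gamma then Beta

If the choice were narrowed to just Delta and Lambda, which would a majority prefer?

Delta

Ballots ranking Delta above Lambda: 2 + 2 + 4 = 8.
Ballots ranking Lambda above Delta: 11 − 8 = 3.
Delta wins the head-to-head 8–3.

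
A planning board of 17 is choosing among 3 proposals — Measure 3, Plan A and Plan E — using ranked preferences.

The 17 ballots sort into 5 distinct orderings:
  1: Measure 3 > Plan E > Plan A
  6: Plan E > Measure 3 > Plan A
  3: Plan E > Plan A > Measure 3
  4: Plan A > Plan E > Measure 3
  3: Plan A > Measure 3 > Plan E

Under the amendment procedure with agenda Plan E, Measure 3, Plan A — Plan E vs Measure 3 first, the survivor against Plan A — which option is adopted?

Plan E

Round 1: Plan E vs Measure 3 — 13–4, Plan E advances.
Round 2: Plan E vs Plan A — 10–7, Plan E advances.
Plan E survives the agenda.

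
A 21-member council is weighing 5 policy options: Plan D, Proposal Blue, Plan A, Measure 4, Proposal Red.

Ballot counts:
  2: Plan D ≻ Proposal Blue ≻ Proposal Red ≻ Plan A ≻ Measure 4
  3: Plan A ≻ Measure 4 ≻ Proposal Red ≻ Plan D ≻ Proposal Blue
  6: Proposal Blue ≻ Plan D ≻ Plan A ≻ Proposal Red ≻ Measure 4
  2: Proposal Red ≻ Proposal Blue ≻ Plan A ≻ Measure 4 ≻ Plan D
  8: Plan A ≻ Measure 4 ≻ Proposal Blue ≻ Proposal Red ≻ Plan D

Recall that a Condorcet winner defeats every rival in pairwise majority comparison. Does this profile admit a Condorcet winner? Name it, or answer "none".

Plan A

Pairwise majorities:
Plan D vs Proposal Blue: 5 to 16, Proposal Blue.
Plan D vs Plan A: Plan D preferred on 2+6 = 8 ballots; Plan A wins 13–8.
Plan D vs Measure 4: 8 to 13, Measure 4.
Plan D vs Proposal Red: 2+6 = 8 for Plan D, 13 for Proposal Red — Proposal Red by 13–8.
Proposal Blue vs Plan A: 2+6+2 = 10 for Proposal Blue, 11 for Plan A — Plan A by 11–10.
Proposal Blue vs Measure 4: 2+6+2 = 10 for Proposal Blue, 11 for Measure 4 — Measure 4 by 11–10.
Proposal Blue vs Proposal Red: Proposal Blue is ranked higher on 2+6+8 = 16 ballots, Proposal Red on 5. Proposal Blue wins 16–5.
Plan A vs Measure 4: Plan A preferred on 2+3+6+2+8 = 21 ballots; Plan A wins 21–0.
Plan A vs Proposal Red: Plan A is ranked higher on 3+6+8 = 17 ballots, Proposal Red on 4. Plan A wins 17–4.
Measure 4 vs Proposal Red: Measure 4 is ranked higher on 3+8 = 11 ballots, Proposal Red on 10. Measure 4 wins 11–10.
Only Plan A has no losses; Plan A is the Condorcet winner.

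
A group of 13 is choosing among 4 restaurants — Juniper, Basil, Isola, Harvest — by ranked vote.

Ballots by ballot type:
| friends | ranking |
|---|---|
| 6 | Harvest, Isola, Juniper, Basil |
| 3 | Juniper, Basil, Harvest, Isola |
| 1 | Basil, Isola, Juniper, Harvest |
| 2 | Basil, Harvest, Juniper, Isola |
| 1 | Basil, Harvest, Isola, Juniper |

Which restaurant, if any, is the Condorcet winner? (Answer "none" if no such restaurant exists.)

Check each pair by majority over 13 ballots:
Juniper vs Basil: Juniper is ranked higher on 6+3 = 9 ballots, Basil on 4. Juniper wins 9–4.
Juniper vs Isola: 5 to 8, Isola.
Juniper vs Harvest: Juniper is ranked higher on 3+1 = 4 ballots, Harvest on 9. Harvest wins 9–4.
Basil vs Isola: Basil, 7–6.
Basil–Harvest: Basil 7–6.
Isola vs Harvest: 1 to 12, Harvest.
Each restaurant drops at least one matchup (Juniper loses to Isola; Basil loses to Juniper; Isola loses to Basil; Harvest loses to Basil); the cycle Juniper beats Basil beats Isola beats Juniper rules out a Condorcet winner.

none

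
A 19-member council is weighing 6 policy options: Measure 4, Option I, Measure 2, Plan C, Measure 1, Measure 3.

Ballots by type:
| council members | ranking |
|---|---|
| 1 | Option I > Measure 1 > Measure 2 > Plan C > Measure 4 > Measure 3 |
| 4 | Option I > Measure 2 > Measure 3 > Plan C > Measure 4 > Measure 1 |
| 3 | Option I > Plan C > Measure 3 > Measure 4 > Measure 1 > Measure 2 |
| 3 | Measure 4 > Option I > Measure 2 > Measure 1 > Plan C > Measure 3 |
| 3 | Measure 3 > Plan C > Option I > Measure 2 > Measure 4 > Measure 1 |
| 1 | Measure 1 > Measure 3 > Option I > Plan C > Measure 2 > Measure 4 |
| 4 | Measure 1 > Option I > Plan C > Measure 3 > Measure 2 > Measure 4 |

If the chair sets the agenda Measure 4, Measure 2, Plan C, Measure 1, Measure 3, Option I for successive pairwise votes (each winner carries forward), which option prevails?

Round 1: Measure 4 vs Measure 2 — 6–13, Measure 2 advances.
Round 2: Measure 2 vs Plan C — 8–11, Plan C advances.
Round 3: Plan C vs Measure 1 — 10–9, Plan C advances.
Round 4: Plan C vs Measure 3 — 11–8, Plan C advances.
Round 5: Plan C vs Option I — 3–16, Option I advances.
The agenda winner is Option I.

Option I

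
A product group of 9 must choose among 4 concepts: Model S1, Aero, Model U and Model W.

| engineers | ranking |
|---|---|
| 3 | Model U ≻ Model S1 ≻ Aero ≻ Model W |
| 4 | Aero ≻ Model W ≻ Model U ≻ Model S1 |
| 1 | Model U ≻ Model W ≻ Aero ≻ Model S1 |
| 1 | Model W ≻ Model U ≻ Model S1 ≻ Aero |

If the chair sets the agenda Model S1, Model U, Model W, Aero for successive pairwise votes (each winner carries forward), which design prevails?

Round 1: Model S1 vs Model U — 0–9, Model U advances.
Round 2: Model U vs Model W — 4–5, Model W advances.
Round 3: Model W vs Aero — 2–7, Aero advances.
The agenda winner is Aero.

Aero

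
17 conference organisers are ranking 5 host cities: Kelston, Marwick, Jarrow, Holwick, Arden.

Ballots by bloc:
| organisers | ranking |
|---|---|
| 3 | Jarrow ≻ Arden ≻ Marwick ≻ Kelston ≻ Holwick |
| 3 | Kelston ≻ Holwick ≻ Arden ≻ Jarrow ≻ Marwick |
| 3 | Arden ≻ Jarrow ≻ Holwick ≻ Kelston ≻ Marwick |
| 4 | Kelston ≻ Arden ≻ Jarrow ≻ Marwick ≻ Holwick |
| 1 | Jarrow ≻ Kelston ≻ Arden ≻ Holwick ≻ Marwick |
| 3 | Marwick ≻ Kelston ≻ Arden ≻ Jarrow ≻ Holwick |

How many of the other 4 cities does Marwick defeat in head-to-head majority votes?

1

Marwick against each rival (17 organisers):
Marwick–Kelston: Kelston 11–6.
Marwick–Jarrow: Jarrow 14–3.
Marwick vs Holwick: Marwick, 10–7.
Marwick vs Arden: 3 for Marwick, 14 for Arden — Arden by 14–3.
Marwick beats Holwick; loses to Kelston, Jarrow, Arden — 1 pairwise win.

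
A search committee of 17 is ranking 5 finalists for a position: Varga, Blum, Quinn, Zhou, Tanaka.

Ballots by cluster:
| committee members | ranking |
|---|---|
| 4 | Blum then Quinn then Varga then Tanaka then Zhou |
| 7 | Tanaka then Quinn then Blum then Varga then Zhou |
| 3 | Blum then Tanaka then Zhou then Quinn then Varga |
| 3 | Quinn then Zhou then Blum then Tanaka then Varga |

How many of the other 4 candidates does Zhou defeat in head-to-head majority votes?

Zhou against each rival (17 committee members):
Zhou vs Varga: Zhou preferred on 3+3 = 6 ballots; Varga wins 11–6.
Zhou vs Blum: Blum, 14–3.
Zhou vs Quinn: 3 for Zhou, 14 for Quinn — Quinn by 14–3.
Zhou vs Tanaka: Tanaka, 14–3.
Zhou beats no one; loses to Varga, Blum, Quinn, Tanaka — 0 pairwise wins.

0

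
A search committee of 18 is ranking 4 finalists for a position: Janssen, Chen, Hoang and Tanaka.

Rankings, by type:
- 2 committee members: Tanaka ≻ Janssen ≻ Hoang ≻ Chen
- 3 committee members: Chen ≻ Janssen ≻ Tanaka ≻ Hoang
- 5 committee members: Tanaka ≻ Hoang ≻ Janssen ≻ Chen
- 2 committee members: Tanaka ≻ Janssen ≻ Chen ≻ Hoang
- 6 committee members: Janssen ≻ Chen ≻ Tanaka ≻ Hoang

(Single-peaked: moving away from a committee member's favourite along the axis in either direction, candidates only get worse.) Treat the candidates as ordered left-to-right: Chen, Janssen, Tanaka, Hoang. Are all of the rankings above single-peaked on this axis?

yes

Axis positions: Chen=1, Janssen=2, Tanaka=3, Hoang=4.
Type 1 (peak Tanaka at position 3): ranking walks positions 3-2-4-1, expanding outward from the peak — single-peaked.
Type 2 (peak Chen at position 1): ranking walks positions 1-2-3-4, expanding outward from the peak — single-peaked.
Type 3 (peak Tanaka at position 3): ranking walks positions 3-4-2-1, expanding outward from the peak — single-peaked.
Type 4 (peak Tanaka at position 3): ranking walks positions 3-2-1-4, expanding outward from the peak — single-peaked.
Type 5 (peak Janssen at position 2): ranking walks positions 2-1-3-4, expanding outward from the peak — single-peaked.
Every ranking is single-peaked on this axis.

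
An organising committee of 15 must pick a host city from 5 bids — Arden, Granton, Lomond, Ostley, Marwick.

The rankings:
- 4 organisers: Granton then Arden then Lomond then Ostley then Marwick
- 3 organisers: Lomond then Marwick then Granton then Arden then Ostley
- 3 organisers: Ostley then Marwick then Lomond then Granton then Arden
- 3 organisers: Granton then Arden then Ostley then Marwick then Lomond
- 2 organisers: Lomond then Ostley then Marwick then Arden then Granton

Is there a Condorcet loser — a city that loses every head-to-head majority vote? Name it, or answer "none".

none

Head-to-head results (15 organisers):
Arden vs Granton: Granton wins 13–2.
Arden vs Lomond: Lomond wins 8–7.
Arden vs Ostley: Arden wins 10–5.
Arden vs Marwick: 4+3 = 7 for Arden, 8 for Marwick — Marwick by 8–7.
Granton vs Lomond: Granton preferred on 4+3 = 7 ballots; Lomond wins 8–7.
Granton vs Ostley: Granton, 10–5.
Granton vs Marwick: Marwick wins 8–7.
Lomond vs Ostley: Lomond wins 9–6.
Lomond vs Marwick: 4+3+2 = 9 for Lomond, 6 for Marwick — Lomond by 9–6.
Ostley vs Marwick: Ostley wins 12–3.
No city is winless: Arden beats Ostley; Granton beats Arden; Lomond beats Arden; Ostley beats Marwick; Marwick beats Arden. There is no Condorcet loser.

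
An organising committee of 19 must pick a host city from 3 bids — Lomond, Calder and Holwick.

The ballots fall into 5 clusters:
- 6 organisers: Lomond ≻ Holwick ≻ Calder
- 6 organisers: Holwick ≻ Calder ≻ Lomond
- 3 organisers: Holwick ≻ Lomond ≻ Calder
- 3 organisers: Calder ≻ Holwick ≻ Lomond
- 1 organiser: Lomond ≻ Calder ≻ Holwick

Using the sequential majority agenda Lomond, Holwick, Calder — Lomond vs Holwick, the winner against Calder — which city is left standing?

Holwick

Round 1: Lomond vs Holwick — 7–12, Holwick advances.
Round 2: Holwick vs Calder — 15–4, Holwick advances.
Holwick survives the agenda.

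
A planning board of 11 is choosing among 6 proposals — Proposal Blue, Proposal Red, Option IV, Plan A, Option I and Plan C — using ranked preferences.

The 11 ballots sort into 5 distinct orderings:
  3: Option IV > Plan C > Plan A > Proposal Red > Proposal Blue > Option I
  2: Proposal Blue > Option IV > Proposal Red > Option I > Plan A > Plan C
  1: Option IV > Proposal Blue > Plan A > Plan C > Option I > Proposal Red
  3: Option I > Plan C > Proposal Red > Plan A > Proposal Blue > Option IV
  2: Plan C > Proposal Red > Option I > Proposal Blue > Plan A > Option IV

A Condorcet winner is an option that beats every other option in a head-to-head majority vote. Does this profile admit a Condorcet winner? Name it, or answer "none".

none

Check each pair by majority over 11 ballots:
Proposal Blue vs Proposal Red: 3 to 8, Proposal Red.
Proposal Blue vs Option IV: 2+3+2 = 7 for Proposal Blue, 4 for Option IV — Proposal Blue by 7–4.
Proposal Blue vs Plan A: Proposal Blue preferred on 2+1+2 = 5 ballots; Plan A wins 6–5.
Proposal Blue vs Option I: Proposal Blue preferred on 3+2+1 = 6 ballots; Proposal Blue wins 6–5.
Proposal Blue vs Plan C: Proposal Blue preferred on 2+1 = 3 ballots; Plan C wins 8–3.
Proposal Red vs Option IV: 5 to 6, Option IV.
Proposal Red vs Plan A: 2+3+2 = 7 for Proposal Red, 4 for Plan A — Proposal Red by 7–4.
Proposal Red vs Option I: Proposal Red preferred on 3+2+2 = 7 ballots; Proposal Red wins 7–4.
Proposal Red vs Plan C: 2 to 9, Plan C.
Option IV vs Plan A: 3+2+1 = 6 for Option IV, 5 for Plan A — Option IV by 6–5.
Option IV vs Option I: 3+2+1 = 6 for Option IV, 5 for Option I — Option IV by 6–5.
Option IV vs Plan C: 6 to 5, Option IV.
Plan A vs Option I: 4 to 7, Option I.
Plan A vs Plan C: Plan A is ranked higher on 2+1 = 3 ballots, Plan C on 8. Plan C wins 8–3.
Option I vs Plan C: 5 to 6, Plan C.
Each option drops at least one matchup (Proposal Blue loses to Proposal Red; Proposal Red loses to Option IV; Option IV loses to Proposal Blue; Plan A loses to Proposal Red; Option I loses to Proposal Blue; Plan C loses to Option IV); the cycle Proposal Blue → Option IV → Proposal Red → Proposal Blue rules out a Condorcet winner.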